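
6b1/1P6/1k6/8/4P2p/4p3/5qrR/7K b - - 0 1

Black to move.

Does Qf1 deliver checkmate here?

After Qf1: white king on h1; in check: yes, from the black queen on f1.
King squares — g1: attacked by Qf1; g2: attacked by Qf1; h2: own rook.
White has no legal moves → checkmate.

yes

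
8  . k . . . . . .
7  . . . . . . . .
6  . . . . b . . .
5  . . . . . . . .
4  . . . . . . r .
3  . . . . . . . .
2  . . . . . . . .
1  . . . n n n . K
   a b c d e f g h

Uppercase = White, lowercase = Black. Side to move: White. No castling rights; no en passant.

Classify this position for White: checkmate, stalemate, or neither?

White to move; white king on h1.
In check: no.
King squares — g1: attacked by Rg4; g2: attacked by Ne1; h2: attacked by Nf1.
Legal moves for White: none.
Not in check and no legal moves → stalemate.

stalemate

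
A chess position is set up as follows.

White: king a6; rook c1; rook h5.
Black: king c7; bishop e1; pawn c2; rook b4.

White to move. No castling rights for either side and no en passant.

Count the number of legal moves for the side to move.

White to move; king on a6.
In check: no.
Legal moves: Ka7, Ka5, Rh8, Rh7+, Rh6, Rg5, Rf5, Re5, Rd5, Rc5+, Rb5, Ra5, Rh4, Rh3, Rh2, Rh1, Rxc2+, Rxe1, Rd1, Rb1, Ra1.
Count: 21.

21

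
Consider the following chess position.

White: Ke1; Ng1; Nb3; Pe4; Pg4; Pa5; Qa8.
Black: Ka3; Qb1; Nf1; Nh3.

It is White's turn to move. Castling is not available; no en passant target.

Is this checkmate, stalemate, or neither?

White to move; white king on e1.
In check: yes, from the black queen on b1.
King squares — d1: attacked by Qb1; f1: attacked by Qb1; d2: attacked by Nf1; e2: available; f2: attacked by Nh3.
Legal moves for White: Ke2, Nc1.
White is in check but has 2 legal moves → neither.

neither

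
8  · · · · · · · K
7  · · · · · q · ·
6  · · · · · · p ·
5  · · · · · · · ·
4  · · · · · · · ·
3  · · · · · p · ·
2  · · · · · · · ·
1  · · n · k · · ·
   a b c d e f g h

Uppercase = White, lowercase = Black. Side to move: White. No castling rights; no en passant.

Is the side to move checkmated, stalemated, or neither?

stalemate

White to move; white king on h8.
In check: no.
King squares — g7: attacked by Qf7; h7: attacked by Qf7; g8: attacked by Qf7.
Legal moves for White: none.
Not in check and no legal moves → stalemate.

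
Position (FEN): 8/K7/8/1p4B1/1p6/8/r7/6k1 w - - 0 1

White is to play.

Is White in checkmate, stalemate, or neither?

neither

White to move; white king on a7.
In check: yes, from the black rook on a2.
King squares — a6: attacked by Ra2; b6: available; b7: available; a8: attacked by Ra2; b8: available.
Legal moves for White: Kb8, Kb7, Kb6.
White is in check but has 3 legal moves → neither.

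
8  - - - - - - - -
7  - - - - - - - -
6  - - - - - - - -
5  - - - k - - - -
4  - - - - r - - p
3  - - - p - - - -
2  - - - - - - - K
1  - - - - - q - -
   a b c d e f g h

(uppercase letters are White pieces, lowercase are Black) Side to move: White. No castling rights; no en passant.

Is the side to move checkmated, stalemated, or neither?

stalemate

White to move; white king on h2.
In check: no.
King squares — g1: attacked by Qf1; h1: attacked by Qf1; g2: attacked by Qf1; g3: attacked by Ph4; h3: attacked by Qf1.
Legal moves for White: none.
Not in check and no legal moves → stalemate.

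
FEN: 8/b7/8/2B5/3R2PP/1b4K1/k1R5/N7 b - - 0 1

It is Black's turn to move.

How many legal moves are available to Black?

3

Black to move; king on a2.
In check: yes, from the white rook on c2.
Legal moves: Kb1, Kxa1, Bxc2.
Count: 3.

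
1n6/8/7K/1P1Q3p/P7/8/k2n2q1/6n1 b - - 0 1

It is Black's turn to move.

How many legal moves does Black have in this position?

Black to move; king on a2.
In check: yes, from the white queen on d5.
Legal moves: Ka3, Kb2, Kb1, Ka1, Qxd5, Nc4, Nb3.
Count: 7.

7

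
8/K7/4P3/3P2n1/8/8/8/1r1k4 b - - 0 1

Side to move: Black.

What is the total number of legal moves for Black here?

20

Black to move; king on d1.
In check: no.
Legal moves: Nh7, Nf7, Nxe6, Ne4, Nh3, Nf3, Ke2, Kd2, Kc2, Ke1, Kc1, Rb8, Rb7+, Rb6, Rb5, Rb4, Rb3, Rb2, Rc1, Ra1+.
Count: 20.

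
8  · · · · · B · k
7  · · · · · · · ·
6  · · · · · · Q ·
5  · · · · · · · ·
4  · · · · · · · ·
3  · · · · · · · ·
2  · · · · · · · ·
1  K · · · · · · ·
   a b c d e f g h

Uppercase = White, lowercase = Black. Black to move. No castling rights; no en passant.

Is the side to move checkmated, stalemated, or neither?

Black to move; black king on h8.
In check: no.
King squares — g7: attacked by Qg6; h7: attacked by Qg6; g8: attacked by Qg6.
Legal moves for Black: none.
Not in check and no legal moves → stalemate.

stalemate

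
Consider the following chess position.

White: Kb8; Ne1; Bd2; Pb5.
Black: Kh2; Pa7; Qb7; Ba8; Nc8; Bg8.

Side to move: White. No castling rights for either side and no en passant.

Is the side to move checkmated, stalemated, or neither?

White to move; white king on b8.
In check: yes, from the black queen on b7.
King squares — a7: attacked by Qb7; b7: attacked by Ba8; c7: attacked by Qb7; a8: attacked by Qb7; c8: attacked by Qb7.
Legal moves for White: none.
In check with no legal moves → checkmate.

checkmate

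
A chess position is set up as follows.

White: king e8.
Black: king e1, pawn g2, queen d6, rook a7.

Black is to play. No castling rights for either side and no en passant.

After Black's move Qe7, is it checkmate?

After Qe7: white king on e8; in check: yes, from the black queen on e7.
King squares — d7: attacked by Ra7; e7: attacked by Ra7; f7: attacked by Qe7; d8: attacked by Qe7; f8: attacked by Qe7.
White has no legal moves → checkmate.

yes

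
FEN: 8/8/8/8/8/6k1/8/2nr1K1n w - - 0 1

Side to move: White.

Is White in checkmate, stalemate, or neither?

White to move; white king on f1.
In check: yes, from the black rook on d1.
King squares — e1: attacked by Rd1; g1: attacked by Rd1; e2: attacked by Nc1; f2: attacked by Nh1; g2: attacked by Kg3.
Legal moves for White: none.
In check with no legal moves → checkmate.

checkmate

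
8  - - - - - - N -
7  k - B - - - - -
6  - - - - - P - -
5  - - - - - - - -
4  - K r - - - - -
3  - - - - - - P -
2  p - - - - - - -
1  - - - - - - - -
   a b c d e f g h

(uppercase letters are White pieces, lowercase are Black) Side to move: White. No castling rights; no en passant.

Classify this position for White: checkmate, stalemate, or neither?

White to move; white king on b4.
In check: yes, from the black rook on c4.
Legal moves for White: Kb5, Ka5, Kxc4, Kb3, Ka3.
White is in check but has 5 legal moves → neither.

neither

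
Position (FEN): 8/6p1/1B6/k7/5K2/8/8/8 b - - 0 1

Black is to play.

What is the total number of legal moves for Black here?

Black to move; king on a5.
In check: yes, from the white bishop on b6.
Legal moves: Kxb6, Ka6, Kb5, Kb4, Ka4.
Count: 5.

5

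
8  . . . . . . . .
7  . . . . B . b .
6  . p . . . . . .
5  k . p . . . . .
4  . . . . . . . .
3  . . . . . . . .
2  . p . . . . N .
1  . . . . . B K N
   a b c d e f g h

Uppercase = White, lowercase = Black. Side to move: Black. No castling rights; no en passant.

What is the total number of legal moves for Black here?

Black to move; king on a5.
In check: no.
Legal moves: Bh8, Bf8, Bh6, Bf6, Be5, Bd4+, Bc3, Kb4, Ka4, b5, c4, b1=Q, b1=R, b1=B, b1=N.
Count: 15.

15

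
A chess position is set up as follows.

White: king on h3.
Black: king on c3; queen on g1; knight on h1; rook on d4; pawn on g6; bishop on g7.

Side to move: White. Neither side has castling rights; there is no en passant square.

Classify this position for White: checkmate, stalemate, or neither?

stalemate

White to move; white king on h3.
In check: no.
King squares — g2: attacked by Qg1; h2: attacked by Qg1; g3: attacked by Qg1; g4: attacked by Qg1; h4: attacked by Rd4.
Legal moves for White: none.
Not in check and no legal moves → stalemate.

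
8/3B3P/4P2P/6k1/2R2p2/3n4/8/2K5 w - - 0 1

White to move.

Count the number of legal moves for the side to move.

White to move; king on c1.
In check: yes, from the black knight on d3.
Legal moves: Kd2, Kc2, Kd1, Kb1.
Count: 4.

4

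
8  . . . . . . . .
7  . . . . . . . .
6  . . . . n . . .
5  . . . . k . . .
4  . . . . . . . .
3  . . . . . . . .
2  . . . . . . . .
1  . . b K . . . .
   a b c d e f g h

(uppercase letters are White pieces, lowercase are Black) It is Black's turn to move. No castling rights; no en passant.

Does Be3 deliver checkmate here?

no

After Be3: white king on d1; in check: no.
White is not in check, so this cannot be checkmate.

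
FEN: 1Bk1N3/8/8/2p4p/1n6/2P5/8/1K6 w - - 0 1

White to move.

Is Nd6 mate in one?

After Nd6: black king on c8; in check: yes, from the white knight on d6.
Black has 3 legal replies: Kd8, Kxb8, Kd7.
In check but a legal move exists → not checkmate.

no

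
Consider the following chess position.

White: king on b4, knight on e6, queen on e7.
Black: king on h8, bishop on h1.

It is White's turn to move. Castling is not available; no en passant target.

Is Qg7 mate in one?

yes

After Qg7: black king on h8; in check: yes, from the white queen on g7.
King squares — g7: attacked by Ne6; h7: attacked by Qg7; g8: attacked by Qg7.
Black has no legal moves → checkmate.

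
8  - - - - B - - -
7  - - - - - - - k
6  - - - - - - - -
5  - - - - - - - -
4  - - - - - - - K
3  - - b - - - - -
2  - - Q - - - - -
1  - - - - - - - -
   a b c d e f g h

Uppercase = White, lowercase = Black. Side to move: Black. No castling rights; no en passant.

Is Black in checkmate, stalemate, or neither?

neither

Black to move; black king on h7.
In check: yes, from the white queen on c2.
Legal moves for Black: Kh8, Kg8, Kg7, Kh6.
Black is in check but has 4 legal moves → neither.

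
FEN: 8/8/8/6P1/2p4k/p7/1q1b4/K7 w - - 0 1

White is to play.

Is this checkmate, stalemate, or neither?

White to move; white king on a1.
In check: yes, from the black queen on b2.
King squares — b1: attacked by Qb2; a2: attacked by Qb2; b2: attacked by Pa3.
Legal moves for White: none.
In check with no legal moves → checkmate.

checkmate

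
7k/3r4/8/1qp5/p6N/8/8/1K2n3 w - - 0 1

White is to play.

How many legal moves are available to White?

3

White to move; king on b1.
In check: yes, from the black queen on b5.
Legal moves: Ka2, Kc1, Ka1.
Count: 3.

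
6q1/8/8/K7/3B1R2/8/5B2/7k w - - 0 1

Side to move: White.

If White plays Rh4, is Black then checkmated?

After Rh4: black king on h1; in check: yes, from the white rook on h4.
Black has 1 legal reply: Kg2.
In check but a legal move exists → not checkmate.

no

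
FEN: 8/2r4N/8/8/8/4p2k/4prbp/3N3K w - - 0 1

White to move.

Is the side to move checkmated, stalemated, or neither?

checkmate

White to move; white king on h1.
In check: yes, from the black bishop on g2.
King squares — g1: attacked by Ph2; g2: attacked by Rf2; h2: attacked by Kh3.
Legal moves for White: none.
In check with no legal moves → checkmate.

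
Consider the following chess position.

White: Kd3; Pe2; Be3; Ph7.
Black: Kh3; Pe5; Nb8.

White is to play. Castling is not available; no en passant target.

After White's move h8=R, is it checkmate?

After h8=R: black king on h3; in check: yes, from the white rook on h8.
Black has 3 legal replies: Kg4, Kg3, Kg2.
In check but a legal move exists → not checkmate.

no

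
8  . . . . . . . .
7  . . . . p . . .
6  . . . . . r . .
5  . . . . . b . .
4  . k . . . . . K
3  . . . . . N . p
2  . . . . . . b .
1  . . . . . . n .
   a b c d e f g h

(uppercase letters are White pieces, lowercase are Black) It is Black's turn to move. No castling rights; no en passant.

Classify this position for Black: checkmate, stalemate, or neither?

Black to move; black king on b4.
In check: no.
Legal moves for Black include: Rf8, Rf7, Rh6+, Rg6, Re6, Rd6, Rc6, Rb6, Ra6, Bc8, Bh7, Bd7, Bg6, Be6, Bg4, Be4, Bd3, Bc2, ... (list truncated; more exist).
Black has legal moves and is not in check → neither.

neither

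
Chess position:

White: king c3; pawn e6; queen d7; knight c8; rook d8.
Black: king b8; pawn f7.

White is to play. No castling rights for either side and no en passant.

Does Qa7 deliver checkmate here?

After Qa7: black king on b8; in check: yes, from the white queen on a7.
King squares — a7: attacked by Nc8; b7: attacked by Qa7; c7: attacked by Qa7; a8: attacked by Qa7; c8: attacked by Rd8.
Black has no legal moves → checkmate.

yes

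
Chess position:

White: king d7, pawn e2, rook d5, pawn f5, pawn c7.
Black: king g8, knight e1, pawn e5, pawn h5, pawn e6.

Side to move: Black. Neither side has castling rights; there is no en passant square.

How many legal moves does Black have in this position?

13

Black to move; king on g8.
In check: no.
Legal moves: Kh8, Kf8, Kh7, Kg7, Kf7, Nf3, Nd3, Ng2, Nc2, exf5, exd5, h4, e4.
Count: 13.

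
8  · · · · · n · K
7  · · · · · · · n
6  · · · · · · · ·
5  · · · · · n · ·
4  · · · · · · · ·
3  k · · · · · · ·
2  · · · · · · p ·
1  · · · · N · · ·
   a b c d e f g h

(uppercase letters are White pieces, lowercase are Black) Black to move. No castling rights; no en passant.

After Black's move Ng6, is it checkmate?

no

After Ng6: white king on h8; in check: yes, from the black knight on g6.
White has 2 legal replies: Kg8, Kxh7.
In check but a legal move exists → not checkmate.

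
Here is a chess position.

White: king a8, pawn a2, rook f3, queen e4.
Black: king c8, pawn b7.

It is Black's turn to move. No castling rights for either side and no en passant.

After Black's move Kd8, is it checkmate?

no

After Kd8: white king on a8; in check: no.
White is not in check, so this cannot be checkmate.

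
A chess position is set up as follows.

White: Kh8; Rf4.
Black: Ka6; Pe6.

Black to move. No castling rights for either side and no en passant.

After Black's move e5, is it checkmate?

no

After e5: white king on h8; in check: no.
White is not in check, so this cannot be checkmate.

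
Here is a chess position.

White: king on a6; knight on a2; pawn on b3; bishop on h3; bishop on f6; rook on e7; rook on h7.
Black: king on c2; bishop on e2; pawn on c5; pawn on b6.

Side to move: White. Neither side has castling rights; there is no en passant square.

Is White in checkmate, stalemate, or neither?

neither

White to move; white king on a6.
In check: yes, from the black bishop on e2.
King squares — a5: attacked by Pb6; b5: attacked by Be2; b6: available; a7: available; b7: available.
Legal moves for White: Kb7, Ka7, Kxb6, Rxe2+.
White is in check but has 4 legal moves → neither.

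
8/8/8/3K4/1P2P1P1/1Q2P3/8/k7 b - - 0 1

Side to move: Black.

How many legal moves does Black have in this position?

0

Black to move; king on a1.
In check: no.
Legal moves: none.
Count: 0.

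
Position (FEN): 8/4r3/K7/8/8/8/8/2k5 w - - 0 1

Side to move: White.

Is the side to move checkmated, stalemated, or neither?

neither

White to move; white king on a6.
In check: no.
Legal moves for White: Kb6, Kb5, Ka5.
White has 3 legal moves and is not in check → neither.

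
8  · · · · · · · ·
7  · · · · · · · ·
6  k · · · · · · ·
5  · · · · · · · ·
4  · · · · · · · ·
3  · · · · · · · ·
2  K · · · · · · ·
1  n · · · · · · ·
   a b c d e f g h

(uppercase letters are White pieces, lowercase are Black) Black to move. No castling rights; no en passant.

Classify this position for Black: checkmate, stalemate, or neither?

neither

Black to move; black king on a6.
In check: no.
Legal moves for Black: Kb7, Ka7, Kb6, Kb5, Ka5, Nb3, Nc2.
Black has 7 legal moves and is not in check → neither.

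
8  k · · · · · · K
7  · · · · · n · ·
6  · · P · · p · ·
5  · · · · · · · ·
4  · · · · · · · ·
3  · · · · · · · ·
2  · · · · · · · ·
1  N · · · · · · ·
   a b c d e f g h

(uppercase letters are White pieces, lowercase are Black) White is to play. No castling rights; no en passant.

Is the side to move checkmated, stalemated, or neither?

White to move; white king on h8.
In check: yes, from the black knight on f7.
King squares — g7: available; h7: available; g8: available.
Legal moves for White: Kg8, Kh7, Kg7.
White is in check but has 3 legal moves → neither.

neither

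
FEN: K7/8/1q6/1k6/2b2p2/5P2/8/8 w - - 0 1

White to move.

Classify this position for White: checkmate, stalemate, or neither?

stalemate

White to move; white king on a8.
In check: no.
King squares — a7: attacked by Qb6; b7: attacked by Qb6; b8: attacked by Qb6.
Legal moves for White: none.
Not in check and no legal moves → stalemate.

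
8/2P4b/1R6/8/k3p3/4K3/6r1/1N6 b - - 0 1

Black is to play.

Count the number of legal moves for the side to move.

18

Black to move; king on a4.
In check: no.
Legal moves: Bg8, Bg6, Bf5, Ka5, Rg8, Rg7, Rg6, Rg5, Rg4, Rg3+, Rh2, Rf2, Re2+, Rd2, Rc2, Rb2, Ra2, Rg1.
Count: 18.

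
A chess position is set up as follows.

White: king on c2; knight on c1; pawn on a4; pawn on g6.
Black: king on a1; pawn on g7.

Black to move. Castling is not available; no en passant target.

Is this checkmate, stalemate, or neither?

Black to move; black king on a1.
In check: no.
King squares — b1: attacked by Kc2; a2: attacked by Nc1; b2: attacked by Kc2.
Legal moves for Black: none.
Not in check and no legal moves → stalemate.

stalemate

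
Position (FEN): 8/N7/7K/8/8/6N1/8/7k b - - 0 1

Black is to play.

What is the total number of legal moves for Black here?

3

Black to move; king on h1.
In check: yes, from the white knight on g3.
Legal moves: Kh2, Kg2, Kg1.
Count: 3.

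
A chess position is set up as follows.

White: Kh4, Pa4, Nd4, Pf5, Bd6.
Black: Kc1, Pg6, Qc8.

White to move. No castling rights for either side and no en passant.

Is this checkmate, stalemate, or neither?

neither

White to move; white king on h4.
In check: no.
Legal moves for White include: Bf8, Bb8, Be7, Bc7, Be5, Bc5, Bf4+, Bb4, Bg3, Ba3+, Bh2, Kg5, Kg4, Kh3, Kg3, Ne6, Nc6, Nb5, ... (list truncated; more exist).
White has legal moves and is not in check → neither.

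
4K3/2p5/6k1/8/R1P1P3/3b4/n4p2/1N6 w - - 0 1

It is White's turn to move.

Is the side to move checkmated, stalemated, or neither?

neither

White to move; white king on e8.
In check: no.
Legal moves for White: Kf8, Kd8, Ke7, Kd7, Ra8, Ra7, Ra6+, Ra5, Rb4, Ra3, Rxa2, Nc3, Na3, Nd2, e5, c5.
White has 16 legal moves and is not in check → neither.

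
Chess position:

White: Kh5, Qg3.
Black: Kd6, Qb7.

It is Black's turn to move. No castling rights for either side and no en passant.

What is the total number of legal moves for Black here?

Black to move; king on d6.
In check: yes, from the white queen on g3.
Legal moves: Ke7, Kd7, Ke6, Kc6, Kd5, Kc5.
Count: 6.

6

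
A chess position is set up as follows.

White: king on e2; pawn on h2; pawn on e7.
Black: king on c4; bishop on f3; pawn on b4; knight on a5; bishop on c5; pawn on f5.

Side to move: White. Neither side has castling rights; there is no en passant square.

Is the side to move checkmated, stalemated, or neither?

White to move; white king on e2.
In check: yes, from the black bishop on f3.
Legal moves for White: Kxf3, Kd2, Kf1, Ke1.
White is in check but has 4 legal moves → neither.

neither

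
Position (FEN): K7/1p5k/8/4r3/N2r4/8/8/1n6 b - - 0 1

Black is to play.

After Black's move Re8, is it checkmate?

no

After Re8: white king on a8; in check: yes, from the black rook on e8.
White has 2 legal replies: Kxb7, Ka7.
In check but a legal move exists → not checkmate.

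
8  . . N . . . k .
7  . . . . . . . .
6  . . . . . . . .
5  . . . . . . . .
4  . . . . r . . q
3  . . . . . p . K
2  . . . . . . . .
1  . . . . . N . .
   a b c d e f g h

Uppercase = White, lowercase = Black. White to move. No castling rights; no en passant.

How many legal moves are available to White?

0

White to move; king on h3.
In check: yes, from the black queen on h4.
Legal moves: none.
Count: 0.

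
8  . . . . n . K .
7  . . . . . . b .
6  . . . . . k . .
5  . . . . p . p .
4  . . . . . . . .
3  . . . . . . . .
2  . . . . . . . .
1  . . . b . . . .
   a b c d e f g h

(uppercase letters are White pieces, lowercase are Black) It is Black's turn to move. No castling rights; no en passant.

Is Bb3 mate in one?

no

After Bb3: white king on g8; in check: yes, from the black bishop on b3.
White has 1 legal reply: Kh7.
In check but a legal move exists → not checkmate.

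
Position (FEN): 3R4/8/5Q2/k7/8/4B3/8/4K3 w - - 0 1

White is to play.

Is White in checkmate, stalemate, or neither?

White to move; white king on e1.
In check: no.
Legal moves for White include: Rh8, Rg8, Rf8, Re8, Rc8, Rb8, Ra8+, Rd7, Rd6, Rd5+, Rd4, Rd3, Rd2, Rd1, Qh8, Qf8, Qg7, Qf7, ... (list truncated; more exist).
White has legal moves and is not in check → neither.

neither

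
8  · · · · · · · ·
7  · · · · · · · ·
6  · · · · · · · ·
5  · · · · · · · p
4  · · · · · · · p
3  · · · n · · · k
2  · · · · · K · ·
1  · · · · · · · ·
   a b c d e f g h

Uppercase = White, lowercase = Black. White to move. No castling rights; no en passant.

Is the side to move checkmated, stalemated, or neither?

White to move; white king on f2.
In check: yes, from the black knight on d3.
Legal moves for White: Kf3, Ke3, Ke2, Kg1, Kf1.
White is in check but has 5 legal moves → neither.

neither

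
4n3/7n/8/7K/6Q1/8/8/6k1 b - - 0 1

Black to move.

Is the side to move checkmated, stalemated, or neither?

Black to move; black king on g1.
In check: yes, from the white queen on g4.
Legal moves for Black: Kh2, Kf2, Kh1, Kf1.
Black is in check but has 4 legal moves → neither.

neither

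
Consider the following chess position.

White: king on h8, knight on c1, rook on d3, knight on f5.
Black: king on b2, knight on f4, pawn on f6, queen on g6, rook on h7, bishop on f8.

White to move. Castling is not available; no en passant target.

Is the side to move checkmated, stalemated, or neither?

White to move; white king on h8.
In check: yes, from the black rook on h7.
King squares — g7: attacked by Qg6; h7: attacked by Qg6; g8: attacked by Qg6.
Legal moves for White: none.
In check with no legal moves → checkmate.

checkmate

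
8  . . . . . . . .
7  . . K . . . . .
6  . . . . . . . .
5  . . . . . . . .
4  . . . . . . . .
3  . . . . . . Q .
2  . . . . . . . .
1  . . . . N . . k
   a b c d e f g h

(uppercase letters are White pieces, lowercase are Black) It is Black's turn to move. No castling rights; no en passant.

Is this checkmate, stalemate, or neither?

stalemate

Black to move; black king on h1.
In check: no.
King squares — g1: attacked by Qg3; g2: attacked by Ne1; h2: attacked by Qg3.
Legal moves for Black: none.
Not in check and no legal moves → stalemate.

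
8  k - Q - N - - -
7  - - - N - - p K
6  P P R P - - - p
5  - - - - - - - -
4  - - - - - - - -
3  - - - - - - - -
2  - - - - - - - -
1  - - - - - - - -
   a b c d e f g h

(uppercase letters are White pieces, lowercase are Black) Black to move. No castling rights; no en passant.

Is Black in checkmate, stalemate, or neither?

Black to move; black king on a8.
In check: yes, from the white queen on c8.
King squares — a7: attacked by Pb6; b7: attacked by Pa6; b8: attacked by Nd7.
Legal moves for Black: none.
In check with no legal moves → checkmate.

checkmate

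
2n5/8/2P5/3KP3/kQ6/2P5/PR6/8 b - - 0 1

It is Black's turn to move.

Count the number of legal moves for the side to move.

0

Black to move; king on a4.
In check: yes, from the white queen on b4.
Legal moves: none.
Count: 0.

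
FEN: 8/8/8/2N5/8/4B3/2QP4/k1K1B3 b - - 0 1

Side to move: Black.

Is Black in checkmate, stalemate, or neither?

Black to move; black king on a1.
In check: no.
King squares — b1: attacked by Kc1; a2: attacked by Qc2; b2: attacked by Kc1.
Legal moves for Black: none.
Not in check and no legal moves → stalemate.

stalemate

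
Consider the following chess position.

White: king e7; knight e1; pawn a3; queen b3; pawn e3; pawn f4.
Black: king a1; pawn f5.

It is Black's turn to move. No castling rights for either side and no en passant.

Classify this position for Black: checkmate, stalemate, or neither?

Black to move; black king on a1.
In check: no.
King squares — b1: attacked by Qb3; a2: attacked by Qb3; b2: attacked by Qb3.
Legal moves for Black: none.
Not in check and no legal moves → stalemate.

stalemate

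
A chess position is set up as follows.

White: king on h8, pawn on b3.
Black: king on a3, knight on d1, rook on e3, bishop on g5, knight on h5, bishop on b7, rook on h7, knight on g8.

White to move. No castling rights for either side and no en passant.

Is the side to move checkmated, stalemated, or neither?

White to move; white king on h8.
In check: yes, from the black rook on h7.
King squares — g7: attacked by Nh5; h7: available; g8: available.
Legal moves for White: Kxg8, Kxh7.
White is in check but has 2 legal moves → neither.

neither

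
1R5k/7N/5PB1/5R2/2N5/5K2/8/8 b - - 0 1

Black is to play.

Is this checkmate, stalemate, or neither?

Black to move; black king on h8.
In check: yes, from the white rook on b8.
King squares — g7: attacked by Pf6; h7: attacked by Bg6; g8: attacked by Rb8.
Legal moves for Black: none.
In check with no legal moves → checkmate.

checkmate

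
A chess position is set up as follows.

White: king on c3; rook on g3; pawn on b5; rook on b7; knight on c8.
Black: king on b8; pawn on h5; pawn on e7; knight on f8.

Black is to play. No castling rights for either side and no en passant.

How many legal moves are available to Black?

Black to move; king on b8.
In check: yes, from the white rook on b7.
Legal moves: Kxc8, Ka8, Kxb7.
Count: 3.

3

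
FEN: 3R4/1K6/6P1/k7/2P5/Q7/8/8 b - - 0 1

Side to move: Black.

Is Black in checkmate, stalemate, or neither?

checkmate

Black to move; black king on a5.
In check: yes, from the white queen on a3.
King squares — a4: attacked by Qa3; b4: attacked by Qa3; b5: attacked by Pc4; a6: attacked by Qa3; b6: attacked by Kb7.
Legal moves for Black: none.
In check with no legal moves → checkmate.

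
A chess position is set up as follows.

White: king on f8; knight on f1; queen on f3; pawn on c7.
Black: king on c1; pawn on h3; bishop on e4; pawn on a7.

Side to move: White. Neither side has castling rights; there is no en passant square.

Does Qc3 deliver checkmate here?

no

After Qc3: black king on c1; in check: yes, from the white queen on c3.
Black has 3 legal replies: Kd1, Kb1, Bc2.
In check but a legal move exists → not checkmate.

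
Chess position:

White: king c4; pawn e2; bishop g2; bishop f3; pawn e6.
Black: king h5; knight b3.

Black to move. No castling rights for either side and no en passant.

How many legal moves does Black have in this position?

Black to move; king on h5.
In check: yes, from the white bishop on f3.
Legal moves: Kh6, Kg6, Kg5, Kh4.
Count: 4.

4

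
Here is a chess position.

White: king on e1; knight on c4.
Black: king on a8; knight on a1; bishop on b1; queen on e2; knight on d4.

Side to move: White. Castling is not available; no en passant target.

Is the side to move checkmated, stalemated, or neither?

checkmate

White to move; white king on e1.
In check: yes, from the black queen on e2.
King squares — d1: attacked by Qe2; f1: attacked by Qe2; d2: attacked by Qe2; e2: attacked by Nd4; f2: attacked by Qe2.
Legal moves for White: none.
In check with no legal moves → checkmate.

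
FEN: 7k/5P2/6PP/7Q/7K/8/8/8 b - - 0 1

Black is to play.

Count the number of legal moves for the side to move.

Black to move; king on h8.
In check: no.
Legal moves: none.
Count: 0.

0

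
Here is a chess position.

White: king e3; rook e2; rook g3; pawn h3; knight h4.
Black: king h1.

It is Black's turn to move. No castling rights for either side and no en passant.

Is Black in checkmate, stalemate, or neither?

stalemate

Black to move; black king on h1.
In check: no.
King squares — g1: attacked by Rg3; g2: attacked by Re2; h2: attacked by Re2.
Legal moves for Black: none.
Not in check and no legal moves → stalemate.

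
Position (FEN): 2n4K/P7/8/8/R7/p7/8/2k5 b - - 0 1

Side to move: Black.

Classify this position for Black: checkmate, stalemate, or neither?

neither

Black to move; black king on c1.
In check: no.
Legal moves for Black: Ne7, Nxa7, Nd6, Nb6, Kd2, Kc2, Kb2, Kd1, Kb1, a2.
Black has 10 legal moves and is not in check → neither.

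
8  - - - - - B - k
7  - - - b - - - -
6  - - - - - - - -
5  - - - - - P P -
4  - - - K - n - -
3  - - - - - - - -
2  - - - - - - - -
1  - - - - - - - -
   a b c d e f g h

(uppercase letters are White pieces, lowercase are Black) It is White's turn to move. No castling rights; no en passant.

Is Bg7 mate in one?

no

After Bg7: black king on h8; in check: yes, from the white bishop on g7.
Black has 3 legal replies: Kg8, Kh7, Kxg7.
In check but a legal move exists → not checkmate.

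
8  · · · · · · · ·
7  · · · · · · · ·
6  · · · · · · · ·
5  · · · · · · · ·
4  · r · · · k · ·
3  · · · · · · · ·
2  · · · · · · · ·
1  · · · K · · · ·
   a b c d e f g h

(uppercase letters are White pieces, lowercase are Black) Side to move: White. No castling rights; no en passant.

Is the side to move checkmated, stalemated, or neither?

White to move; white king on d1.
In check: no.
Legal moves for White: Ke2, Kd2, Kc2, Ke1, Kc1.
White has 5 legal moves and is not in check → neither.

neither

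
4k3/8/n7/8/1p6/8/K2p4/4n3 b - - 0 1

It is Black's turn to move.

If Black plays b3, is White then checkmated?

After b3: white king on a2; in check: yes, from the black pawn on b3.
White has 5 legal replies: Kxb3, Ka3, Kb2, Kb1, Ka1.
In check but a legal move exists → not checkmate.

no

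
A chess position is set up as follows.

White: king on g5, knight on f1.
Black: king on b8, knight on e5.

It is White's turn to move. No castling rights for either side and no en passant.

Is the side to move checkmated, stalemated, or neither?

White to move; white king on g5.
In check: no.
Legal moves for White: Kh6, Kf6, Kh5, Kf5, Kh4, Kf4, Ng3, Ne3, Nh2, Nd2.
White has 10 legal moves and is not in check → neither.

neither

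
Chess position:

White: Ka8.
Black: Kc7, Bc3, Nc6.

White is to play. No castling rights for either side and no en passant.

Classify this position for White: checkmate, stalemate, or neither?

stalemate

White to move; white king on a8.
In check: no.
King squares — a7: attacked by Nc6; b7: attacked by Kc7; b8: attacked by Nc6.
Legal moves for White: none.
Not in check and no legal moves → stalemate.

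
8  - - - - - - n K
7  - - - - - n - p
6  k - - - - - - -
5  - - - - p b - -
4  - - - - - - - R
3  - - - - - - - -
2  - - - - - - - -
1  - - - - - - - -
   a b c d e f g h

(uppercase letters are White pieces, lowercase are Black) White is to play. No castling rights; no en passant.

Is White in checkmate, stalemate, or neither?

White to move; white king on h8.
In check: yes, from the black knight on f7.
Legal moves for White: Kxg8, Kg7.
White is in check but has 2 legal moves → neither.

neither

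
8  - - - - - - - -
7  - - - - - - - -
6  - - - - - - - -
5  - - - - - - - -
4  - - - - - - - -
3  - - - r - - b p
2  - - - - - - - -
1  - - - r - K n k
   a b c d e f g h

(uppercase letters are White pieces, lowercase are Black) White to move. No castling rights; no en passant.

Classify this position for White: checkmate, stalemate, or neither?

checkmate

White to move; white king on f1.
In check: yes, from the black rook on d1.
King squares — e1: attacked by Rd1; g1: attacked by Rd1; e2: attacked by Ng1; f2: attacked by Bg3; g2: attacked by Kh1.
Legal moves for White: none.
In check with no legal moves → checkmate.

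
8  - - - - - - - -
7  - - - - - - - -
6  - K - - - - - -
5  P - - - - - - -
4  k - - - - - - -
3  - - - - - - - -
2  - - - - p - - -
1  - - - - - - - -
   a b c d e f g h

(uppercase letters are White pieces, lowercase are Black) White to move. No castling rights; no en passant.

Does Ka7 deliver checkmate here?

no

After Ka7: black king on a4; in check: no.
Black is not in check, so this cannot be checkmate.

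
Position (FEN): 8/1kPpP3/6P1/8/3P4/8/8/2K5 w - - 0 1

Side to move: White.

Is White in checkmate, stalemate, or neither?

neither

White to move; white king on c1.
In check: no.
Legal moves for White: Kd2, Kc2, Kb2, Kd1, Kb1, e8=Q, e8=R, e8=B, e8=N, c8=Q+, c8=R, c8=B+, c8=N, g7, d5.
White has 15 legal moves and is not in check → neither.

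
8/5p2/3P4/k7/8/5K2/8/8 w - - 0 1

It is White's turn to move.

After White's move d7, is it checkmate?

After d7: black king on a5; in check: no.
Black is not in check, so this cannot be checkmate.

no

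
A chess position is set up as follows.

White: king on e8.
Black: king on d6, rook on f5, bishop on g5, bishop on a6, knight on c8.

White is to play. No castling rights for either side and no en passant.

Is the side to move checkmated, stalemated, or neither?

stalemate

White to move; white king on e8.
In check: no.
King squares — d7: attacked by Kd6; e7: attacked by Bg5; f7: attacked by Rf5; d8: attacked by Bg5; f8: attacked by Rf5.
Legal moves for White: none.
Not in check and no legal moves → stalemate.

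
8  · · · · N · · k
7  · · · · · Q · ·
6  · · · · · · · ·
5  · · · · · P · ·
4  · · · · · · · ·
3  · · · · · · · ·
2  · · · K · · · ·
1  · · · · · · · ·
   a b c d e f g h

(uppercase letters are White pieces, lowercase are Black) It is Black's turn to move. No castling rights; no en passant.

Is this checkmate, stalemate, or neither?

stalemate

Black to move; black king on h8.
In check: no.
King squares — g7: attacked by Qf7; h7: attacked by Qf7; g8: attacked by Qf7.
Legal moves for Black: none.
Not in check and no legal moves → stalemate.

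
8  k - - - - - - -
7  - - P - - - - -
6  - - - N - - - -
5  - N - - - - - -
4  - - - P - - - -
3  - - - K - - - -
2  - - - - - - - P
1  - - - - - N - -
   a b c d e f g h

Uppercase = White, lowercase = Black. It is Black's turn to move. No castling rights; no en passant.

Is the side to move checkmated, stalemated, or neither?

stalemate

Black to move; black king on a8.
In check: no.
King squares — a7: attacked by Nb5; b7: attacked by Nd6; b8: attacked by Pc7.
Legal moves for Black: none.
Not in check and no legal moves → stalemate.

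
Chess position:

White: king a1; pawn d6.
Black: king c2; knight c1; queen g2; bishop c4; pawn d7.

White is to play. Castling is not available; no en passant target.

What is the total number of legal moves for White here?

0

White to move; king on a1.
In check: no.
Legal moves: none.
Count: 0.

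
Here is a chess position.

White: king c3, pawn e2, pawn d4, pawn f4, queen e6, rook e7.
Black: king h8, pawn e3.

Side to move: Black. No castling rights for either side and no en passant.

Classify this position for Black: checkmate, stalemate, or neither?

Black to move; black king on h8.
In check: no.
King squares — g7: attacked by Re7; h7: attacked by Re7; g8: attacked by Qe6.
Legal moves for Black: none.
Not in check and no legal moves → stalemate.

stalemate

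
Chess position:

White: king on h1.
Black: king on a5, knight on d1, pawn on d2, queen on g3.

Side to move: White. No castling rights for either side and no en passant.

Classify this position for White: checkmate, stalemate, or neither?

stalemate

White to move; white king on h1.
In check: no.
King squares — g1: attacked by Qg3; g2: attacked by Qg3; h2: attacked by Qg3.
Legal moves for White: none.
Not in check and no legal moves → stalemate.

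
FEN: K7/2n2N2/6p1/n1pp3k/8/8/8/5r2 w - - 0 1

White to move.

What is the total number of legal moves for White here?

White to move; king on a8.
In check: yes, from the black knight on c7.
Legal moves: Kb8, Ka7.
Count: 2.

2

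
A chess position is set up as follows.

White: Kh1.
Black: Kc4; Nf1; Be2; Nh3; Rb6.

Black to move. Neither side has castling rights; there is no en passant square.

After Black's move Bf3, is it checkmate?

After Bf3: white king on h1; in check: yes, from the black bishop on f3.
King squares — g1: attacked by Nh3; g2: attacked by Bf3; h2: attacked by Nf1.
White has no legal moves → checkmate.

yes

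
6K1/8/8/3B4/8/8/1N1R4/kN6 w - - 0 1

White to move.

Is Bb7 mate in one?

After Bb7: black king on a1; in check: no.
Black is not in check, so this cannot be checkmate.

no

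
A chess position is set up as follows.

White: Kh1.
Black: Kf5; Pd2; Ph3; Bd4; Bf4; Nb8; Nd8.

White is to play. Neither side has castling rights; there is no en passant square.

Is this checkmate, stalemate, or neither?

White to move; white king on h1.
In check: no.
King squares — g1: attacked by Bd4; g2: attacked by Ph3; h2: attacked by Bf4.
Legal moves for White: none.
Not in check and no legal moves → stalemate.

stalemate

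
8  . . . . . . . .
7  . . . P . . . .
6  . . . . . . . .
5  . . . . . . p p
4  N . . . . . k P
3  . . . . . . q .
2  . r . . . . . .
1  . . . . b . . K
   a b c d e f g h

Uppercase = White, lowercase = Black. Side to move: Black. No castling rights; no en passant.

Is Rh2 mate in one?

After Rh2: white king on h1; in check: yes, from the black rook on h2.
King squares — g1: attacked by Qg3; g2: attacked by Rh2; h2: attacked by Qg3.
White has no legal moves → checkmate.

yes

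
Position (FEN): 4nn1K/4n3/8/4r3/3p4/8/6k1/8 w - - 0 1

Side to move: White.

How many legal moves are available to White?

0

White to move; king on h8.
In check: no.
Legal moves: none.
Count: 0.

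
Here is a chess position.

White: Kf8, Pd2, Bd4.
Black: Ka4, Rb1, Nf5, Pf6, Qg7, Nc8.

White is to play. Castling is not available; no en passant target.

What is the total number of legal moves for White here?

1

White to move; king on f8.
In check: yes, from the black queen on g7.
Legal moves: Ke8.
Count: 1.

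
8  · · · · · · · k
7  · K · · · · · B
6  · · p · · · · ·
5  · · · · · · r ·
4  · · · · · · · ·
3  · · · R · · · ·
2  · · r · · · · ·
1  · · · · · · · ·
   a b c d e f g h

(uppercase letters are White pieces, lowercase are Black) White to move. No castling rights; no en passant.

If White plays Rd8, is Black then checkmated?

no

After Rd8: black king on h8; in check: yes, from the white rook on d8.
Black has 3 legal replies: Kxh7, Kg7, Rg8.
In check but a legal move exists → not checkmate.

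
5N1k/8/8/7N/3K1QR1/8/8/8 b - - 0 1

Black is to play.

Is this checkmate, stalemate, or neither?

Black to move; black king on h8.
In check: no.
King squares — g7: attacked by Rg4; h7: attacked by Nf8; g8: attacked by Rg4.
Legal moves for Black: none.
Not in check and no legal moves → stalemate.

stalemate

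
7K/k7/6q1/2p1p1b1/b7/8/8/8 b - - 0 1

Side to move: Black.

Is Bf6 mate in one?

yes

After Bf6: white king on h8; in check: yes, from the black bishop on f6.
King squares — g7: attacked by Bf6; h7: attacked by Qg6; g8: attacked by Qg6.
White has no legal moves → checkmate.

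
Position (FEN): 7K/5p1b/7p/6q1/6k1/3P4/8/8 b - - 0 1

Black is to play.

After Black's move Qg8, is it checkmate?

After Qg8: white king on h8; in check: yes, from the black queen on g8.
King squares — g7: attacked by Qg8; h7: attacked by Qg8; g8: attacked by Bh7.
White has no legal moves → checkmate.

yes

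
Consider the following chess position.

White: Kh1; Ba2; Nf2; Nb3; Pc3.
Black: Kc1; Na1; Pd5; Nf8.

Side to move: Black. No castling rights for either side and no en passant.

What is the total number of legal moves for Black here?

Black to move; king on c1.
In check: yes, from the white knight on b3.
Legal moves: Kc2, Kb2, Nxb3.
Count: 3.

3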